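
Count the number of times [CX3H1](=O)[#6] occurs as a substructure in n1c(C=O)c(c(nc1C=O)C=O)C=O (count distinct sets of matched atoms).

4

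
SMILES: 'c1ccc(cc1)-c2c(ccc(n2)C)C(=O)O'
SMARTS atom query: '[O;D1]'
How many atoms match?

2

The query [O;D1] means: aliphatic oxygen bonded to exactly one heavy atom.
Check the 16 heavy atoms by environment: 1× n (aromatic, D2) → no; 4× c (aromatic, D3) → no; 7× c (aromatic, D2) → no; 1× C (D3) → no; 2× O (D1) → match; 1× C (D1) → no.
That gives 2 matching atoms.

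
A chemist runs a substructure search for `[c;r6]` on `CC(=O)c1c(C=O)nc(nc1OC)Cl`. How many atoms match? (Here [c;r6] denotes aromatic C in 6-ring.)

4

Check the 14 heavy atoms by environment: 2× n (aromatic, in 6-ring) → no; 4× c (aromatic, in 6-ring) → match; 1× Cl (acyclic) → no; 4× C (acyclic) → no; 3× O (acyclic) → no.
That gives 4 matching atoms.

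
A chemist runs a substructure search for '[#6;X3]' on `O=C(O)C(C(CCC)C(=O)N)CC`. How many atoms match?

The query [#6;X3] means: any carbon (aromatic or not) with three total connections.
Check the 13 heavy atoms by environment: 7× C (X4) → no; 2× C (X3) → match; 2× O (X1) → no; 1× O (X2) → no; 1× N (X3) → no.
That gives 2 matching atoms.

2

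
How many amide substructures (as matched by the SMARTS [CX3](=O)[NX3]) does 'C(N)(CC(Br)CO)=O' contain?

[CX3](=O)[NX3] is the SMARTS for an amide: a carbonyl carbon bonded to a trivalent nitrogen.
Exactly one fragment in the molecule meets all constraints, giving 1 match.

1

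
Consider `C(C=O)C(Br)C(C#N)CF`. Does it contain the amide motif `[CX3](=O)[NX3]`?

The pattern [CX3](=O)[NX3] describes a carbonyl carbon bonded to a trivalent nitrogen — an amide.
The closest candidate here is a nitrile (-C#N), but the nitrile N is NX1 (triple-bonded), not NX3. No other fragment satisfies the full query, so there is no match.

No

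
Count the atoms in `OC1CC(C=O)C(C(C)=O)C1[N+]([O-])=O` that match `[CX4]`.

6

Check the 14 heavy atoms by environment: 6× C (X4) → match; 2× C (X3) → no; 3× O (X1) → no; 1× O (X2) → no; 1× N (charge +1, X3) → no; 1× O (charge -1, X1) → no.
That gives 6 matching atoms.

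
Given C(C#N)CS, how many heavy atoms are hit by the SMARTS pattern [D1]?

The query [D1] means: atom with exactly one heavy-atom neighbour (degree 1).
Check the 5 heavy atoms by environment: 3× C (D2) → no; 1× S (D1) → match; 1× N (D1) → match.
Summing the matching environments: 1 + 1 = 2 matching atoms.

2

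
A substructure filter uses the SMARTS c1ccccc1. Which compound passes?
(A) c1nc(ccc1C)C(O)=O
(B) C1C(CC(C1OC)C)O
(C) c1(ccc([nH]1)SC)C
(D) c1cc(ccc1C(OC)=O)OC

D

c1ccccc1 describes six aromatic carbons in a ring (a benzene ring).
(A) has a methyl group (-CH3) but no six-membered all-carbon aromatic ring is present.
(B) has a methyl group (-CH3) but no six-membered all-carbon aromatic ring is present.
(C) has a methyl group (-CH3) but no six-membered all-carbon aromatic ring is present.
(D) contains the required atom environment, so the pattern matches.
So the answer is (D).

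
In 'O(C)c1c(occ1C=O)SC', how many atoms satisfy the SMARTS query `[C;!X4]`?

The query [C;!X4] means: aliphatic carbon that does not have four total connections.
Check the 11 heavy atoms by environment: 1× o (aromatic, X2) → no; 4× c (aromatic, X3) → no; 1× O (X2) → no; 2× C (X4) → no; 1× S (X2) → no; 1× C (X3) → match; 1× O (X1) → no.
That gives 1 matching atom.

1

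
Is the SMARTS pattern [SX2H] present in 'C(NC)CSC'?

No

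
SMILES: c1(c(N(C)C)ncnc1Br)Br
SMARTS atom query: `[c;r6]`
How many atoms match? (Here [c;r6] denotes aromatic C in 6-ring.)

Check the 11 heavy atoms by environment: 2× n (aromatic, in 6-ring) → no; 4× c (aromatic, in 6-ring) → match; 2× Br (acyclic) → no; 1× N (acyclic) → no; 2× C (acyclic) → no.
That gives 4 matching atoms.

4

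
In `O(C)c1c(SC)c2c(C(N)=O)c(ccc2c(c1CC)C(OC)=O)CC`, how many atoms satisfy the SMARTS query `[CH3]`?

5

The query [CH3] means: aliphatic carbon with exactly three hydrogens.
Check the 25 heavy atoms by environment: 8× c (aromatic, H0) → no; 2× c (aromatic, H1) → no; 2× C (H0) → no; 4× O (H0) → no; 5× C (H3) → match; 2× C (H2) → no; 1× N (H2) → no; 1× S (H0) → no.
That gives 5 matching atoms.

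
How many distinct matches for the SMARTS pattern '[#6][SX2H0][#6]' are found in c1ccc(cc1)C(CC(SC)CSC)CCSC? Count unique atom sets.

3

[#6][SX2H0][#6] is the SMARTS for a thioether: an aliphatic sulfur bridging two carbons with no H on the sulfur.
The molecule carries 3 separate instances of a methylthio ether (-SCH3) meeting every constraint; each maps to a distinct set of atoms, giving 3 matches.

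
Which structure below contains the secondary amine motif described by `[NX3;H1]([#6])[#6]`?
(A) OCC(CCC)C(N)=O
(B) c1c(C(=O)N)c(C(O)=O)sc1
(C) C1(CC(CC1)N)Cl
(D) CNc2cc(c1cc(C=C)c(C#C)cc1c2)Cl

D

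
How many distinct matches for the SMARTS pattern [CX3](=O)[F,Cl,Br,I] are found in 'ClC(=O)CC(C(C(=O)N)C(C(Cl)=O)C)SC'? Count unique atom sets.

[CX3](=O)[F,Cl,Br,I] is the SMARTS for an acyl halide: a carbonyl carbon bonded to a halogen.
The molecule carries 2 separate instances of an acyl chloride (-C(=O)Cl) meeting every constraint; each maps to a distinct set of atoms, giving 2 matches.

2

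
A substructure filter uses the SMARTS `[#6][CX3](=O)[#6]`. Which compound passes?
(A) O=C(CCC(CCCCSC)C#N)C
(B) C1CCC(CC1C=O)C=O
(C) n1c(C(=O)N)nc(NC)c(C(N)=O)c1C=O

A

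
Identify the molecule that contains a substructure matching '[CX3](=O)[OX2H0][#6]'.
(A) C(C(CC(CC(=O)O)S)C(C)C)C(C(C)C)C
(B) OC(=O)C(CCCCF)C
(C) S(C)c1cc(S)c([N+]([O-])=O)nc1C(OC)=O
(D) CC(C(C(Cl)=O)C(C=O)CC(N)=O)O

C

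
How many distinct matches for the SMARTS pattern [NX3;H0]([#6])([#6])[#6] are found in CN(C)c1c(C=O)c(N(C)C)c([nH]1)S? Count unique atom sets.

[NX3;H0]([#6])([#6])[#6] is the SMARTS for a tertiary amine: a trivalent nitrogen with no H, bonded to three carbons.
The molecule carries 2 separate instances of a dimethylamino group (-N(CH3)2) meeting every constraint; each maps to a distinct set of atoms, giving 2 matches.

2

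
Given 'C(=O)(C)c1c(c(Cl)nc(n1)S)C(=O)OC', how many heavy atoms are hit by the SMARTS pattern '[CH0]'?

2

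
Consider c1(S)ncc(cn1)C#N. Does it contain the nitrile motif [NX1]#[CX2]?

The pattern [NX1]#[CX2] describes a nitrogen triple-bonded to a two-connected carbon — a nitrile.
The molecule carries a nitrile (-C#N), whose atoms satisfy every constraint of the query, so the pattern matches.

Yes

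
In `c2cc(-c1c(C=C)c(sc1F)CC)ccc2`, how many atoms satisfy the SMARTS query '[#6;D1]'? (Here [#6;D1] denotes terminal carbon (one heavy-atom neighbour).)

The query [#6;D1] means: carbon bonded to exactly one heavy atom.
Check the 16 heavy atoms by environment: 1× s (aromatic, D2) → no; 5× c (aromatic, D3) → no; 1× F (D1) → no; 2× C (D2) → no; 2× C (D1) → match; 5× c (aromatic, D2) → no.
That gives 2 matching atoms.

2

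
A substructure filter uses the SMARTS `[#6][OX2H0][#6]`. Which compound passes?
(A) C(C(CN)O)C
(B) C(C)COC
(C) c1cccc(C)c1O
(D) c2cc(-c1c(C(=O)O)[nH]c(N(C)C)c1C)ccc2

B

[#6][OX2H0][#6] describes an aliphatic oxygen bridging two carbons with no H on the oxygen (an ether).
(A) has a hydroxyl group (-OH) but the oxygen has H1, not H0 bridging two carbons.
(B) contains a methoxy ether (-OCH3), which satisfies every atom and bond constraint.
(C) has a hydroxyl group (-OH) but the oxygen has H1, not H0 bridging two carbons.
(D) has a carboxylic acid group (-C(=O)OH) but the -OH oxygen has H1; the =O is OX1, not OX2.
So the answer is (B).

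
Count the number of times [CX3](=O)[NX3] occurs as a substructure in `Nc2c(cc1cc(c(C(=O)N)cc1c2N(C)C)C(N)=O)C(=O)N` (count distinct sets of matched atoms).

3

[CX3](=O)[NX3] is the SMARTS for an amide: a carbonyl carbon bonded to a trivalent nitrogen.
The molecule carries 3 separate instances of a primary amide (-C(=O)NH2) meeting every constraint; each maps to a distinct set of atoms, giving 3 matches.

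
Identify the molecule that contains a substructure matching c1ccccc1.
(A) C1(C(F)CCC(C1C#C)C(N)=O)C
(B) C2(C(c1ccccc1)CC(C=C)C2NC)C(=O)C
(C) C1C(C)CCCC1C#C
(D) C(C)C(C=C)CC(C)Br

c1ccccc1 describes six aromatic carbons in a ring (a benzene ring).
(A) has a methyl group (-CH3) but no six-membered all-carbon aromatic ring is present.
(B) contains a phenyl ring, which satisfies every atom and bond constraint.
(C) has a methyl group (-CH3) but no six-membered all-carbon aromatic ring is present.
(D) has a methyl group (-CH3) but no six-membered all-carbon aromatic ring is present.
So the answer is (B).

B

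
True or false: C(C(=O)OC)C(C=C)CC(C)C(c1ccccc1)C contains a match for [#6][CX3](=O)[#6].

The pattern [#6][CX3](=O)[#6] describes a carbonyl carbon (no H) flanked by two carbons — a ketone.
The closest candidate here is a methyl-ester group (-C(=O)OCH3), but one neighbour of the carbonyl carbon is O, not C. No other fragment satisfies the full query, so there is no match.

False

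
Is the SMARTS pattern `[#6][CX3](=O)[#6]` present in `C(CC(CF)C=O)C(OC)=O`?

The pattern [#6][CX3](=O)[#6] describes a carbonyl carbon (no H) flanked by two carbons — a ketone.
The closest candidate here is a methyl-ester group (-C(=O)OCH3), but one neighbour of the carbonyl carbon is O, not C. No other fragment satisfies the full query, so there is no match.

No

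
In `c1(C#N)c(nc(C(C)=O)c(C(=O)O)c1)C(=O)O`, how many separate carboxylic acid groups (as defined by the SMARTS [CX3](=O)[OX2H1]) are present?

2

[CX3](=O)[OX2H1] is the SMARTS for a carboxylic acid: an sp2 carbon double-bonded to O and single-bonded to an -OH oxygen.
The molecule carries 2 separate instances of a carboxylic acid group (-C(=O)OH) meeting every constraint; each maps to a distinct set of atoms, giving 2 matches.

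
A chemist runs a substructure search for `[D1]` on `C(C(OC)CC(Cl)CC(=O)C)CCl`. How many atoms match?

The query [D1] means: atom with exactly one heavy-atom neighbour (degree 1).
Check the 13 heavy atoms by environment: 4× C (D2) → no; 3× C (D3) → no; 1× O (D2) → no; 2× C (D1) → match; 1× O (D1) → match; 2× Cl (D1) → match.
Summing the matching environments: 2 + 1 + 2 = 5 matching atoms.

5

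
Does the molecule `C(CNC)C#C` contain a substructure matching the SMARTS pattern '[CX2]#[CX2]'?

Yes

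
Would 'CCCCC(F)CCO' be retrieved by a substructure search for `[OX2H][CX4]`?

Yes

The pattern [OX2H][CX4] describes a hydroxyl oxygen bound to an sp3 (X4) carbon — an aliphatic alcohol.
The molecule carries a hydroxyl group (-OH), whose atoms satisfy every constraint of the query, so the pattern matches.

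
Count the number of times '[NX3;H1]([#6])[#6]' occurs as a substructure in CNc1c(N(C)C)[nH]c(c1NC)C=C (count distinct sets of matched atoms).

[NX3;H1]([#6])[#6] is the SMARTS for a secondary amine: a trivalent nitrogen with one H, bonded to two carbons.
The molecule carries 2 separate instances of an N-methylamino group (-NHCH3) meeting every constraint; each maps to a distinct set of atoms, giving 2 matches.

2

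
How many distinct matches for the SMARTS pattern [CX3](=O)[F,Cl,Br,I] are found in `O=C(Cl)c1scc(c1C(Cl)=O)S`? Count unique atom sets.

[CX3](=O)[F,Cl,Br,I] is the SMARTS for an acyl halide: a carbonyl carbon bonded to a halogen.
The molecule carries 2 separate instances of an acyl chloride (-C(=O)Cl) meeting every constraint; each maps to a distinct set of atoms, giving 2 matches.

2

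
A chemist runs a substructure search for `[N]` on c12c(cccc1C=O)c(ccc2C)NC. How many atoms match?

1

The query [N] means: uppercase N matches aliphatic (non-aromatic) nitrogen only.
Check the 15 heavy atoms by environment: 10× c (aromatic) → no; 3× C → no; 1× N → match; 1× O → no.
That gives 1 matching atom.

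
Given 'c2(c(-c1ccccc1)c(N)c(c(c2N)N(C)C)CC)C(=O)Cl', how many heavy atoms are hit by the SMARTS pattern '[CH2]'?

The query [CH2] means: aliphatic carbon with exactly two hydrogens.
Check the 22 heavy atoms by environment: 7× c (aromatic, H0) → no; 1× C (H0) → no; 1× O (H0) → no; 1× Cl (H0) → no; 5× c (aromatic, H1) → no; 1× N (H0) → no; 3× C (H3) → no; 2× N (H2) → no; 1× C (H2) → match.
That gives 1 matching atom.

1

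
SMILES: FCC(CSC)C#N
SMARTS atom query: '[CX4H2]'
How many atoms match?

2

The query [CX4H2] means: sp3 carbon (X4) with exactly two hydrogens.
Check the 8 heavy atoms by environment: 2× C (H2, X4) → match; 1× C (H1, X4) → no; 1× F (H0, X1) → no; 1× C (H0, X2) → no; 1× N (H0, X1) → no; 1× S (H0, X2) → no; 1× C (H3, X4) → no.
That gives 2 matching atoms.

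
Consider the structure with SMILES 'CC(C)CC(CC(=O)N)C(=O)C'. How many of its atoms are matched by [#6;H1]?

Check the 12 heavy atoms by environment: 2× C (H2) → no; 2× C (H1) → match; 3× C (H3) → no; 2× C (H0) → no; 2× O (H0) → no; 1× N (H2) → no.
That gives 2 matching atoms.

2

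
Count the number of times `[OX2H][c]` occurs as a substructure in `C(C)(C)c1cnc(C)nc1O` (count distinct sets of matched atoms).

1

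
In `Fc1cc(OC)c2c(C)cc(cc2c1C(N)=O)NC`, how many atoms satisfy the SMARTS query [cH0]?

7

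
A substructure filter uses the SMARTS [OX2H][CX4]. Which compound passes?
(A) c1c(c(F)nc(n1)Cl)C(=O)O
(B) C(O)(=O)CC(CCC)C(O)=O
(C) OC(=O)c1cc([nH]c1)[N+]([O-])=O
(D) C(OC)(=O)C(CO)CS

D

[OX2H][CX4] describes a hydroxyl oxygen bound to an sp3 (X4) carbon (an aliphatic alcohol).
(A) has a carboxylic acid group (-C(=O)OH) but the -OH is on a CX3 carbonyl carbon, not a CX4 carbon.
(B) has a carboxylic acid group (-C(=O)OH) but the -OH is on a CX3 carbonyl carbon, not a CX4 carbon.
(C) has a carboxylic acid group (-C(=O)OH) but the -OH is on a CX3 carbonyl carbon, not a CX4 carbon.
(D) contains a hydroxyl group (-OH), which satisfies every atom and bond constraint.
So the answer is (D).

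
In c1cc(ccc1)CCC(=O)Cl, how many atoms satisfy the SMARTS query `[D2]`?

The query [D2] means: atom with exactly two heavy-atom neighbours.
Check the 11 heavy atoms by environment: 2× C (D2) → match; 1× C (D3) → no; 1× O (D1) → no; 1× Cl (D1) → no; 1× c (aromatic, D3) → no; 5× c (aromatic, D2) → match.
Summing the matching environments: 2 + 5 = 7 matching atoms.

7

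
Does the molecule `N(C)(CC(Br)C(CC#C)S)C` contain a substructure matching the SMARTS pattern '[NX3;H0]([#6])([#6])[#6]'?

The pattern [NX3;H0]([#6])([#6])[#6] describes a trivalent nitrogen with no H, bonded to three carbons — a tertiary amine.
The molecule carries a dimethylamino group (-N(CH3)2), whose atoms satisfy every constraint of the query, so the pattern matches.

Yes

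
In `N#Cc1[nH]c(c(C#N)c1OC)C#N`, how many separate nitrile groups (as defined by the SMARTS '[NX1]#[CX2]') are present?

[NX1]#[CX2] is the SMARTS for a nitrile: a nitrogen triple-bonded to a two-connected carbon.
The molecule carries 3 separate instances of a nitrile (-C#N) meeting every constraint; each maps to a distinct set of atoms, giving 3 matches.

3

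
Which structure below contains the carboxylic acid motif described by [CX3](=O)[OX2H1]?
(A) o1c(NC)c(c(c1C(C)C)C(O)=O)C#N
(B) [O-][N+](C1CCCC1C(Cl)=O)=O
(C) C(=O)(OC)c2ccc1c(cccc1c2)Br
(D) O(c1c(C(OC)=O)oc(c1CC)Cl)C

[CX3](=O)[OX2H1] describes an sp2 carbon double-bonded to O and single-bonded to an -OH oxygen (a carboxylic acid).
(A) contains a carboxylic acid group (-C(=O)OH), which satisfies every atom and bond constraint.
(B) has an acyl chloride (-C(=O)Cl) but the carbonyl is bonded to Cl, not to an -OH oxygen.
(C) has a methyl-ester group (-C(=O)OCH3) but the singly-bonded O has no H (OX2H0, not OX2H1).
(D) has a methyl-ester group (-C(=O)OCH3) but the singly-bonded O has no H (OX2H0, not OX2H1).
So the answer is (A).

A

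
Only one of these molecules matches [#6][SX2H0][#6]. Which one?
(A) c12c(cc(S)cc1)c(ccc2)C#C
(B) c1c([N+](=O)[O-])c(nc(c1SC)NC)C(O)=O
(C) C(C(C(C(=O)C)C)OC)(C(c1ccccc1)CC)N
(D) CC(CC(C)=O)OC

B

[#6][SX2H0][#6] describes an aliphatic sulfur bridging two carbons with no H on the sulfur (a thioether).
(A) has a thiol (-SH) but the sulfur has H1, not H0 bridging two carbons.
(B) contains a methylthio ether (-SCH3), which satisfies every atom and bond constraint.
(C) has a methoxy ether (-OCH3) but the bridging atom is O, not S.
(D) has a methoxy ether (-OCH3) but the bridging atom is O, not S.
So the answer is (B).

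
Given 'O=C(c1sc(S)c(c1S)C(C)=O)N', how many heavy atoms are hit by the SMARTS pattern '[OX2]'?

0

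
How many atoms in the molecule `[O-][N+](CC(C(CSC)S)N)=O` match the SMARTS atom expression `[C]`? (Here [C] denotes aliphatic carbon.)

The query [C] means: uppercase C matches aliphatic (non-aromatic) carbon only.
Check the 11 heavy atoms by environment: 5× C → match; 1× N → no; 1× N (charge +1) → no; 1× O (charge -1) → no; 1× O → no; 2× S → no.
That gives 5 matching atoms.

5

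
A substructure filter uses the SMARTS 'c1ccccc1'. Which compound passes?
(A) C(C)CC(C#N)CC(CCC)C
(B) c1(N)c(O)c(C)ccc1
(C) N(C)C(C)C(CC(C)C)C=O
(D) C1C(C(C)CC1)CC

c1ccccc1 describes six aromatic carbons in a ring (a benzene ring).
(A) has a methyl group (-CH3) but no six-membered all-carbon aromatic ring is present.
(B) contains the required atom environment, so the pattern matches.
(C) has a methyl group (-CH3) but no six-membered all-carbon aromatic ring is present.
(D) has a methyl group (-CH3) but no six-membered all-carbon aromatic ring is present.
So the answer is (B).

B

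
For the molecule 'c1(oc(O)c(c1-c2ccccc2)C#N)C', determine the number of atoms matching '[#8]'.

2

Check the 15 heavy atoms by environment: 1× o (aromatic) → match; 10× c (aromatic) → no; 2× C → no; 1× N → no; 1× O → match.
Summing the matching environments: 1 + 1 = 2 matching atoms.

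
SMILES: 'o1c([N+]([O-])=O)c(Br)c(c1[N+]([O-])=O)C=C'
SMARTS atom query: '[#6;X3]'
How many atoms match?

6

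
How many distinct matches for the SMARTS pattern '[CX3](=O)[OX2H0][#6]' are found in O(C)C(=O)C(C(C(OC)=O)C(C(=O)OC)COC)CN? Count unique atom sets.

3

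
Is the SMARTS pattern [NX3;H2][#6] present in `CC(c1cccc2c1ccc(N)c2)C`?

Yes

The pattern [NX3;H2][#6] describes a trivalent nitrogen with two H attached to carbon — a primary amine.
The molecule carries a primary amino group (-NH2), whose atoms satisfy every constraint of the query, so the pattern matches.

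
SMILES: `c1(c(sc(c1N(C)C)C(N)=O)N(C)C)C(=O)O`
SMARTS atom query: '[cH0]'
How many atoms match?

4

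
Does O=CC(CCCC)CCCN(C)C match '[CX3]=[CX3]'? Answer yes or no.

No

The pattern [CX3]=[CX3] describes a non-aromatic C=C double bond between two sp2 carbons — an alkene.
The closest candidate here is an ethyl group (-CH2CH3), but its C-C bond is a single bond between CX4 carbons, not CX3=CX3. No other fragment satisfies the full query, so there is no match.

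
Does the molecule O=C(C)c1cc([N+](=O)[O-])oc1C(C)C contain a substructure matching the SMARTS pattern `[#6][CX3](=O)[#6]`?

Yes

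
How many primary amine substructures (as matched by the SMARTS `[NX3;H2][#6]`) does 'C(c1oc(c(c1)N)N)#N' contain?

2

[NX3;H2][#6] is the SMARTS for a primary amine: a trivalent nitrogen with two H attached to carbon.
The molecule carries 2 separate instances of a primary amino group (-NH2) meeting every constraint; each maps to a distinct set of atoms, giving 2 matches.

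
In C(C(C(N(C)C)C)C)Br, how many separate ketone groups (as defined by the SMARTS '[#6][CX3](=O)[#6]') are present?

0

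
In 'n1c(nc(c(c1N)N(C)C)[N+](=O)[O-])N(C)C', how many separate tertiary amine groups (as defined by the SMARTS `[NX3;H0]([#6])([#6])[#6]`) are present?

2

[NX3;H0]([#6])([#6])[#6] is the SMARTS for a tertiary amine: a trivalent nitrogen with no H, bonded to three carbons.
The molecule carries 2 separate instances of a dimethylamino group (-N(CH3)2) meeting every constraint; each maps to a distinct set of atoms, giving 2 matches.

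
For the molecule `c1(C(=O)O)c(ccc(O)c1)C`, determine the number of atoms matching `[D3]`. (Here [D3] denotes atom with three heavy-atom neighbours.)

4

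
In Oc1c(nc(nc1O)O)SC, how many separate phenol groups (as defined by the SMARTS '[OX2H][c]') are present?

3

[OX2H][c] is the SMARTS for a phenol: a hydroxyl oxygen attached to an aromatic carbon.
The molecule carries 3 separate instances of a hydroxyl group (-OH) meeting every constraint; each maps to a distinct set of atoms, giving 3 matches.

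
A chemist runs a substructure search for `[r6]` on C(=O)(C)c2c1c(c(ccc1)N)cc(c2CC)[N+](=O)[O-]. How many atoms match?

The query [r6] means: r6 matches atoms in a six-membered ring.
Check the 19 heavy atoms by environment: 10× c (aromatic, in 6-ring) → match; 4× C (acyclic) → no; 2× O (acyclic) → no; 1× N (charge +1, acyclic) → no; 1× O (charge -1, acyclic) → no; 1× N (acyclic) → no.
That gives 10 matching atoms.

10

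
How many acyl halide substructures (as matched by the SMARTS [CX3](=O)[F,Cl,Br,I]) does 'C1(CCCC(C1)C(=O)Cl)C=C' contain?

[CX3](=O)[F,Cl,Br,I] is the SMARTS for an acyl halide: a carbonyl carbon bonded to a halogen.
Exactly one fragment in the molecule meets all constraints, giving 1 match.

1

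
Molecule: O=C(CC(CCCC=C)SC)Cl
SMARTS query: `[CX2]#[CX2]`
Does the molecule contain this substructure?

No

The pattern [CX2]#[CX2] describes a carbon-carbon triple bond — an alkyne.
The closest candidate here is a vinyl group (-CH=CH2), but the C=C is a double bond; both carbons are CX3, not CX2. No other fragment satisfies the full query, so there is no match.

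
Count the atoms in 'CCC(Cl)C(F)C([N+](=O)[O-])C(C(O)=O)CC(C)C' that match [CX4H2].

2

The query [CX4H2] means: sp3 carbon (X4) with exactly two hydrogens.
Check the 18 heavy atoms by environment: 3× C (H3, X4) → no; 2× C (H2, X4) → match; 5× C (H1, X4) → no; 1× C (H0, X3) → no; 2× O (H0, X1) → no; 1× O (H1, X2) → no; 1× N (charge +1, H0, X3) → no; 1× O (charge -1, H0, X1) → no; 1× Cl (H0, X1) → no; 1× F (H0, X1) → no.
That gives 2 matching atoms.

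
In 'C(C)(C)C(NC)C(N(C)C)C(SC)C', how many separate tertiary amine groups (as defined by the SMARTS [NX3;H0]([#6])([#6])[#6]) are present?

1

[NX3;H0]([#6])([#6])[#6] is the SMARTS for a tertiary amine: a trivalent nitrogen with no H, bonded to three carbons.
Exactly one fragment in the molecule meets all constraints, giving 1 match.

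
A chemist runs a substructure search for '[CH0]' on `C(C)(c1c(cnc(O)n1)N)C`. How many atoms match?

The query [CH0] means: aliphatic carbon with no attached hydrogen.
Check the 11 heavy atoms by environment: 2× n (aromatic, H0) → no; 3× c (aromatic, H0) → no; 1× c (aromatic, H1) → no; 1× O (H1) → no; 1× N (H2) → no; 1× C (H1) → no; 2× C (H3) → no.
No environment satisfies the query, so 0 matching atoms.

0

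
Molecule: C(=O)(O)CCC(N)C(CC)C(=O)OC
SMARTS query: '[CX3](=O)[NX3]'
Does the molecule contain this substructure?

No

The pattern [CX3](=O)[NX3] describes a carbonyl carbon bonded to a trivalent nitrogen — an amide.
The closest candidate here is a methyl-ester group (-C(=O)OCH3), but the carbonyl is bonded to O, not to an NX3 nitrogen. No other fragment satisfies the full query, so there is no match.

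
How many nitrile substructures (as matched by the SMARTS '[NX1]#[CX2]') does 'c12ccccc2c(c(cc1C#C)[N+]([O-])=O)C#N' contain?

[NX1]#[CX2] is the SMARTS for a nitrile: a nitrogen triple-bonded to a two-connected carbon.
Exactly one fragment in the molecule meets all constraints, giving 1 match.

1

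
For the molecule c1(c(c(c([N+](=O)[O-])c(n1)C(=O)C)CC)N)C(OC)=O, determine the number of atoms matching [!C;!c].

The query [!C;!c] means: neither aliphatic nor aromatic carbon — same as [!#6].
Check the 19 heavy atoms by environment: 1× n (aromatic) → match; 5× c (aromatic) → no; 6× C → no; 1× N → match; 1× N (charge +1) → match; 1× O (charge -1) → match; 4× O → match.
Summing the matching environments: 1 + 1 + 1 + 1 + 4 = 8 matching atoms.

8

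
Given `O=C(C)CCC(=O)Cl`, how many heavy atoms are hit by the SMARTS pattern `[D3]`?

2

The query [D3] means: atom with exactly three heavy-atom neighbours.
Check the 8 heavy atoms by environment: 2× C (D2) → no; 2× C (D3) → match; 2× O (D1) → no; 1× Cl (D1) → no; 1× C (D1) → no.
That gives 2 matching atoms.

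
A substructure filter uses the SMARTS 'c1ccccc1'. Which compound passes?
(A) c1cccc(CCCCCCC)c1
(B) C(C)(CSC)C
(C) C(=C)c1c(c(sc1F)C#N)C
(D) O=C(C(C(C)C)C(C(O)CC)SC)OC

c1ccccc1 describes six aromatic carbons in a ring (a benzene ring).
(A) contains a phenyl ring, which satisfies every atom and bond constraint.
(B) has a methyl group (-CH3) but no six-membered all-carbon aromatic ring is present.
(C) has a methyl group (-CH3) but no six-membered all-carbon aromatic ring is present.
(D) has a methyl group (-CH3) but no six-membered all-carbon aromatic ring is present.
So the answer is (A).

A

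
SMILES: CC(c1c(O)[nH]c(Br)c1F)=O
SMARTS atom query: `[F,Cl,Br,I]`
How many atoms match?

2

Check the 11 heavy atoms by environment: 1× n (aromatic) → no; 4× c (aromatic) → no; 2× C → no; 2× O → no; 1× F → match; 1× Br → match.
Summing the matching environments: 1 + 1 = 2 matching atoms.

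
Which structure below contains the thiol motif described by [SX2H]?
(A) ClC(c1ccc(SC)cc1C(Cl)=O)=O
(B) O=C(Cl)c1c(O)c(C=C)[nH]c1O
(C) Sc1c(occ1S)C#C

[SX2H] describes an aliphatic sulfur with two connections, one being H (a thiol).
(A) has a methylthio ether (-SCH3) but the sulfur has H0 (bonded to two carbons), not H1.
(B) has a hydroxyl group (-OH) but it is an -OH, not an -SH.
(C) contains a thiol (-SH), which satisfies every atom and bond constraint.
So the answer is (C).

C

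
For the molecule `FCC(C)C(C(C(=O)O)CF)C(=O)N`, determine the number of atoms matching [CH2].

2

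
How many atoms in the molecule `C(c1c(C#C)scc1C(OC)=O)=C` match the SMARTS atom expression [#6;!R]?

The query [#6;!R] means: carbon not in any ring.
Check the 13 heavy atoms by environment: 1× s (aromatic, in 5-ring) → no; 4× c (aromatic, in 5-ring) → no; 6× C (acyclic) → match; 2× O (acyclic) → no.
That gives 6 matching atoms.

6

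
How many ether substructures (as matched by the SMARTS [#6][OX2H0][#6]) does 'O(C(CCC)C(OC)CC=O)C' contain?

[#6][OX2H0][#6] is the SMARTS for an ether: an aliphatic oxygen bridging two carbons with no H on the oxygen.
The molecule carries 2 separate instances of a methoxy ether (-OCH3) meeting every constraint; each maps to a distinct set of atoms, giving 2 matches.

2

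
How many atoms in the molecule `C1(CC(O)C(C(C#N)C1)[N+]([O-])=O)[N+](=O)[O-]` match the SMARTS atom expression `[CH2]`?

2

The query [CH2] means: aliphatic carbon with exactly two hydrogens.
Check the 15 heavy atoms by environment: 2× C (H2) → match; 4× C (H1) → no; 2× N (charge +1, H0) → no; 2× O (charge -1, H0) → no; 2× O (H0) → no; 1× C (H0) → no; 1× N (H0) → no; 1× O (H1) → no.
That gives 2 matching atoms.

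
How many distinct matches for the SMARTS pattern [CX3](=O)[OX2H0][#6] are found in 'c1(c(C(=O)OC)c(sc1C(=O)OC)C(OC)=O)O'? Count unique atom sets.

3

[CX3](=O)[OX2H0][#6] is the SMARTS for an ester: a carbonyl carbon bonded to an oxygen that is itself bonded to carbon (no H on that O).
The molecule carries 3 separate instances of a methyl-ester group (-C(=O)OCH3) meeting every constraint; each maps to a distinct set of atoms, giving 3 matches.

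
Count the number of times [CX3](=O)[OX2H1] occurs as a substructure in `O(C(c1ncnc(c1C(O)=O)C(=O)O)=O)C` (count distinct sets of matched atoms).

2

[CX3](=O)[OX2H1] is the SMARTS for a carboxylic acid: an sp2 carbon double-bonded to O and single-bonded to an -OH oxygen.
The molecule carries 2 separate instances of a carboxylic acid group (-C(=O)OH) meeting every constraint; each maps to a distinct set of atoms, giving 2 matches.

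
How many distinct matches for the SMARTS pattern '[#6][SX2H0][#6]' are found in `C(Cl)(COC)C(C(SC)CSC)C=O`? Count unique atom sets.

2

[#6][SX2H0][#6] is the SMARTS for a thioether: an aliphatic sulfur bridging two carbons with no H on the sulfur.
The molecule carries 2 separate instances of a methylthio ether (-SCH3) meeting every constraint; each maps to a distinct set of atoms, giving 2 matches.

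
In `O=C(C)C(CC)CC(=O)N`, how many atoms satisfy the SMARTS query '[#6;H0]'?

2

The query [#6;H0] means: any carbon with no attached hydrogen.
Check the 10 heavy atoms by environment: 2× C (H2) → no; 1× C (H1) → no; 2× C (H0) → match; 2× O (H0) → no; 1× N (H2) → no; 2× C (H3) → no.
That gives 2 matching atoms.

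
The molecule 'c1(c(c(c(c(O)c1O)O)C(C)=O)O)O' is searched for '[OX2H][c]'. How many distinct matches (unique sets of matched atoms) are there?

[OX2H][c] is the SMARTS for a phenol: a hydroxyl oxygen attached to an aromatic carbon.
The molecule carries 5 separate instances of a hydroxyl group (-OH) meeting every constraint; each maps to a distinct set of atoms, giving 5 matches.

5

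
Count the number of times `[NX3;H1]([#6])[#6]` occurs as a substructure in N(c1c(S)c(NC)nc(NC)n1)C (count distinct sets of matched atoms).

[NX3;H1]([#6])[#6] is the SMARTS for a secondary amine: a trivalent nitrogen with one H, bonded to two carbons.
The molecule carries 3 separate instances of an N-methylamino group (-NHCH3) meeting every constraint; each maps to a distinct set of atoms, giving 3 matches.

3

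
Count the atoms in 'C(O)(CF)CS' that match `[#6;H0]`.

Check the 6 heavy atoms by environment: 2× C (H2) → no; 1× C (H1) → no; 1× O (H1) → no; 1× F (H0) → no; 1× S (H1) → no.
No environment satisfies the query, so 0 matching atoms.

0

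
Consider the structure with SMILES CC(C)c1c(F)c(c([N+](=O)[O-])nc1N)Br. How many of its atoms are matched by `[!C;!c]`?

7

The query [!C;!c] means: neither aliphatic nor aromatic carbon — same as [!#6].
Check the 15 heavy atoms by environment: 1× n (aromatic) → match; 5× c (aromatic) → no; 3× C → no; 1× F → match; 1× N (charge +1) → match; 1× O (charge -1) → match; 1× O → match; 1× N → match; 1× Br → match.
Summing the matching environments: 1 + 1 + 1 + 1 + 1 + 1 + 1 = 7 matching atoms.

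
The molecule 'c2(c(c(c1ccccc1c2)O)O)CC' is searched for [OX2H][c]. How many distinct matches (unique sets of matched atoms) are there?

2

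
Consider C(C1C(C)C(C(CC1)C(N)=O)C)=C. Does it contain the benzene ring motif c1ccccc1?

The pattern c1ccccc1 describes six aromatic carbons in a ring — a benzene ring.
The closest candidate here is a methyl group (-CH3), but no six-membered all-carbon aromatic ring is present. No other fragment satisfies the full query, so there is no match.

No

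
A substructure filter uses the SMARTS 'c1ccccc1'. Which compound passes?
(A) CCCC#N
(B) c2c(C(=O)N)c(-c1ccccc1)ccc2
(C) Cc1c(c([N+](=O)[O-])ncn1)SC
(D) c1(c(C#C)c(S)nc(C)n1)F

B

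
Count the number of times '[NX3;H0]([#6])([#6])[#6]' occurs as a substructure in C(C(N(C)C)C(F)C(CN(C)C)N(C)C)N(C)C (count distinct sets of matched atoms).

4

[NX3;H0]([#6])([#6])[#6] is the SMARTS for a tertiary amine: a trivalent nitrogen with no H, bonded to three carbons.
The molecule carries 4 separate instances of a dimethylamino group (-N(CH3)2) meeting every constraint; each maps to a distinct set of atoms, giving 4 matches.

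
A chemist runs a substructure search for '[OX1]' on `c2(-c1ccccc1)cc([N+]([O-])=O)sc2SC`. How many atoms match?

Check the 16 heavy atoms by environment: 1× s (aromatic, X2) → no; 10× c (aromatic, X3) → no; 1× S (X2) → no; 1× C (X4) → no; 1× N (charge +1, X3) → no; 1× O (charge -1, X1) → match; 1× O (X1) → match.
Summing the matching environments: 1 + 1 = 2 matching atoms.

2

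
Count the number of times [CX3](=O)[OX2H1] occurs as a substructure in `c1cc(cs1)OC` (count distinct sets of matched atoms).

[CX3](=O)[OX2H1] is the SMARTS for a carboxylic acid: an sp2 carbon double-bonded to O and single-bonded to an -OH oxygen.
No fragment in the molecule satisfies every constraint, giving 0 matches.

0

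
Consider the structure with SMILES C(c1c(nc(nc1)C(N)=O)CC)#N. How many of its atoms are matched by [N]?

2

The query [N] means: uppercase N matches aliphatic (non-aromatic) nitrogen only.
Check the 13 heavy atoms by environment: 2× n (aromatic) → no; 4× c (aromatic) → no; 4× C → no; 1× O → no; 2× N → match.
That gives 2 matching atoms.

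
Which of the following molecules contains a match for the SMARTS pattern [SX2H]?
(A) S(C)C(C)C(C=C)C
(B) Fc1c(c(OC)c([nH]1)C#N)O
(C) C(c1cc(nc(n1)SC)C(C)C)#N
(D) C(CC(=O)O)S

[SX2H] describes an aliphatic sulfur with two connections, one being H (a thiol).
(A) has a methylthio ether (-SCH3) but the sulfur has H0 (bonded to two carbons), not H1.
(B) has a hydroxyl group (-OH) but it is an -OH, not an -SH.
(C) has a methylthio ether (-SCH3) but the sulfur has H0 (bonded to two carbons), not H1.
(D) contains a thiol (-SH), which satisfies every atom and bond constraint.
So the answer is (D).

D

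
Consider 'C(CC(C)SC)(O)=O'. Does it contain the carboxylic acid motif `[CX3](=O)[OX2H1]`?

The pattern [CX3](=O)[OX2H1] describes an sp2 carbon double-bonded to O and single-bonded to an -OH oxygen — a carboxylic acid.
The molecule carries a carboxylic acid group (-C(=O)OH), whose atoms satisfy every constraint of the query, so the pattern matches.

Yes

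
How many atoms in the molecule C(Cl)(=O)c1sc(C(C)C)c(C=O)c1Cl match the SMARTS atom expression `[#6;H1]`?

2

Check the 14 heavy atoms by environment: 1× s (aromatic, H0) → no; 4× c (aromatic, H0) → no; 2× C (H1) → match; 2× O (H0) → no; 2× Cl (H0) → no; 2× C (H3) → no; 1× C (H0) → no.
That gives 2 matching atoms.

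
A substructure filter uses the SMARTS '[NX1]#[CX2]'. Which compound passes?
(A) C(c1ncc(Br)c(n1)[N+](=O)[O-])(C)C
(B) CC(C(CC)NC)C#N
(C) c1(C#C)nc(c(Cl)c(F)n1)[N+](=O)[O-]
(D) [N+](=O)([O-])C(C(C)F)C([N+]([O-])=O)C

B

[NX1]#[CX2] describes a nitrogen triple-bonded to a two-connected carbon (a nitrile).
(A) has a nitro group (-[N+](=O)[O-]) but there is no C#N triple bond.
(B) contains a nitrile (-C#N), which satisfies every atom and bond constraint.
(C) has a nitro group (-[N+](=O)[O-]) but there is no C#N triple bond.
(D) has a nitro group (-[N+](=O)[O-]) but there is no C#N triple bond.
So the answer is (B).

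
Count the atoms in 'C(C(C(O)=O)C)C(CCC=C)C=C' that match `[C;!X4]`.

5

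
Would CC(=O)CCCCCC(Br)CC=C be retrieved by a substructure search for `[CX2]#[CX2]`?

No

The pattern [CX2]#[CX2] describes a carbon-carbon triple bond — an alkyne.
The closest candidate here is a vinyl group (-CH=CH2), but the C=C is a double bond; both carbons are CX3, not CX2. No other fragment satisfies the full query, so there is no match.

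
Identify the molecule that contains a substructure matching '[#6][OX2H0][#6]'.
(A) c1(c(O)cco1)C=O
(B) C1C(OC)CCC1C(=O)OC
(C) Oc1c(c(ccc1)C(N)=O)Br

[#6][OX2H0][#6] describes an aliphatic oxygen bridging two carbons with no H on the oxygen (an ether).
(A) has a hydroxyl group (-OH) but the oxygen has H1, not H0 bridging two carbons.
(B) contains a methoxy ether (-OCH3), which satisfies every atom and bond constraint.
(C) has a hydroxyl group (-OH) but the oxygen has H1, not H0 bridging two carbons.
So the answer is (B).

B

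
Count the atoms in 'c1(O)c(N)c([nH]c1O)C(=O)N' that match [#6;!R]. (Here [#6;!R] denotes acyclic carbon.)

1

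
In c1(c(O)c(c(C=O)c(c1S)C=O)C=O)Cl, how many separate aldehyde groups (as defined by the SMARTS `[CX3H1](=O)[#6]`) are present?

3

[CX3H1](=O)[#6] is the SMARTS for an aldehyde: an sp2 carbon with one H, double-bonded to O and single-bonded to carbon.
The molecule carries 3 separate instances of an aldehyde (-CHO) meeting every constraint; each maps to a distinct set of atoms, giving 3 matches.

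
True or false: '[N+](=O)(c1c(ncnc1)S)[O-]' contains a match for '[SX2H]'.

The pattern [SX2H] describes an aliphatic sulfur with two connections, one being H — a thiol.
The molecule carries a thiol (-SH), whose atoms satisfy every constraint of the query, so the pattern matches.

True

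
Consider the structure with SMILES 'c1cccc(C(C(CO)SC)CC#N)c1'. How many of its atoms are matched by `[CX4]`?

5

Check the 15 heavy atoms by environment: 5× C (X4) → match; 1× C (X2) → no; 1× N (X1) → no; 1× S (X2) → no; 1× O (X2) → no; 6× c (aromatic, X3) → no.
That gives 5 matching atoms.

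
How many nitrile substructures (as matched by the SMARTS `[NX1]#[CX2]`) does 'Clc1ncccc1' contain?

0

[NX1]#[CX2] is the SMARTS for a nitrile: a nitrogen triple-bonded to a two-connected carbon.
No fragment in the molecule satisfies every constraint, giving 0 matches.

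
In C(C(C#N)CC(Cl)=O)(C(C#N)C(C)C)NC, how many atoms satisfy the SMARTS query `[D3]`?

Check the 16 heavy atoms by environment: 3× C (D1) → no; 5× C (D3) → match; 3× C (D2) → no; 1× N (D2) → no; 2× N (D1) → no; 1× O (D1) → no; 1× Cl (D1) → no.
That gives 5 matching atoms.

5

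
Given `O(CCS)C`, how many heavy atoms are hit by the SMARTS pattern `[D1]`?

Check the 5 heavy atoms by environment: 2× C (D2) → no; 1× S (D1) → match; 1× O (D2) → no; 1× C (D1) → match.
Summing the matching environments: 1 + 1 = 2 matching atoms.

2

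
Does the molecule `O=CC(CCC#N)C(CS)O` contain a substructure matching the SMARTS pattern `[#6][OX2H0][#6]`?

No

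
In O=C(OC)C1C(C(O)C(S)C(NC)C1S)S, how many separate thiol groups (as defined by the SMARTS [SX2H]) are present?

3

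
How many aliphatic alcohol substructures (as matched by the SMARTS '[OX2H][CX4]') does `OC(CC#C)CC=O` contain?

1

[OX2H][CX4] is the SMARTS for an aliphatic alcohol: a hydroxyl oxygen bound to an sp3 (X4) carbon.
Exactly one fragment in the molecule meets all constraints, giving 1 match.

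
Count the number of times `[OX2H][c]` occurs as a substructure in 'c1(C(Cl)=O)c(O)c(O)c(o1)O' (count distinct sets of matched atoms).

3

[OX2H][c] is the SMARTS for a phenol: a hydroxyl oxygen attached to an aromatic carbon.
The molecule carries 3 separate instances of a hydroxyl group (-OH) meeting every constraint; each maps to a distinct set of atoms, giving 3 matches.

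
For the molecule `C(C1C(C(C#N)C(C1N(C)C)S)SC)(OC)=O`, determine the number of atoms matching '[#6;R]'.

Check the 17 heavy atoms by environment: 5× C (in 5-ring) → match; 6× C (acyclic) → no; 2× N (acyclic) → no; 2× O (acyclic) → no; 2× S (acyclic) → no.
That gives 5 matching atoms.

5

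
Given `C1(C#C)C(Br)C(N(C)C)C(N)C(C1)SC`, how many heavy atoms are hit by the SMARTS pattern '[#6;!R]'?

5

Check the 15 heavy atoms by environment: 6× C (in 6-ring) → no; 5× C (acyclic) → match; 1× Br (acyclic) → no; 1× S (acyclic) → no; 2× N (acyclic) → no.
That gives 5 matching atoms.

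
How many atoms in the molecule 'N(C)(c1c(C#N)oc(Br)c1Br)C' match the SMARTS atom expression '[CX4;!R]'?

2

Check the 12 heavy atoms by environment: 1× o (aromatic, X2, in 5-ring) → no; 4× c (aromatic, X3, in 5-ring) → no; 1× C (X2, acyclic) → no; 1× N (X1, acyclic) → no; 1× N (X3, acyclic) → no; 2× C (X4, acyclic) → match; 2× Br (X1, acyclic) → no.
That gives 2 matching atoms.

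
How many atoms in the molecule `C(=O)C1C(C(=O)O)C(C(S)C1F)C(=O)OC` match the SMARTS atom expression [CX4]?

6

The query [CX4] means: C with X4: aliphatic carbon with exactly 4 total connections (bonds + H).
Check the 16 heavy atoms by environment: 6× C (X4) → match; 3× C (X3) → no; 3× O (X1) → no; 2× O (X2) → no; 1× S (X2) → no; 1× F (X1) → no.
That gives 6 matching atoms.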